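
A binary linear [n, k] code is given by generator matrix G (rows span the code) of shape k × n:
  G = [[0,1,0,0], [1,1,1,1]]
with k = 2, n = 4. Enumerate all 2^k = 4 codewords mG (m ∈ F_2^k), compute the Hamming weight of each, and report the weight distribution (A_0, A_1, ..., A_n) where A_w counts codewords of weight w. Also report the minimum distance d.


Weight distribution: A_0 = 1, A_1 = 1, A_3 = 1, A_4 = 1. Minimum distance d = 1.

Enumerate all 2^2 = 4 messages m ∈ F_2^2.
For each, compute codeword c = mG in F_2^4, then tally its weight.
  m = 00 → c = 0000, weight = 0.
  m = 10 → c = 0100, weight = 1.
  m = 01 → c = 1111, weight = 4.
  m = 11 → c = 1011, weight = 3.
Tally weights:
  weight 0: 1 codewords.
  weight 1: 1 codewords.
  weight 3: 1 codewords.
  weight 4: 1 codewords.
Minimum distance d = smallest w > 0 with A_w > 0 = 1.
Sanity: Σ A_w = 4 = 2^2 = 4 ✓.


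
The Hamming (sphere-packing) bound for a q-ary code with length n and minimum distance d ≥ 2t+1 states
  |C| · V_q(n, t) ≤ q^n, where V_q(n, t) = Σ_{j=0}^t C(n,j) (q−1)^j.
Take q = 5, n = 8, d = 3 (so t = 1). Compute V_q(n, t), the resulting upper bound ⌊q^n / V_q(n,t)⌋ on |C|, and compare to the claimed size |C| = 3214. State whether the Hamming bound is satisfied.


V_q(n, t) = 33, q^n = 390625, Hamming bound = 11837, |C| = 3214 ≤ bound (satisfied).

Step 1: Compute V_q(n, t) = Σ_{j=0}^1 C(n, j) (q−1)^j.
  j = 0: C(8,0)·(4)^0 = 1·1 = 1.
  j = 1: C(8,1)·(4)^1 = 8·4 = 32.
  V_q(n, t) = 1 + 32 = 33.
Step 2: q^n = 5^8 = 390625.
Step 3: Hamming bound ⌊q^n / V_q(n,t)⌋ = ⌊390625/33⌋ = 11837.
Step 4: Compare |C| = 3214 to 11837: satisfied.
The claimed |C| lies below the Hamming bound.


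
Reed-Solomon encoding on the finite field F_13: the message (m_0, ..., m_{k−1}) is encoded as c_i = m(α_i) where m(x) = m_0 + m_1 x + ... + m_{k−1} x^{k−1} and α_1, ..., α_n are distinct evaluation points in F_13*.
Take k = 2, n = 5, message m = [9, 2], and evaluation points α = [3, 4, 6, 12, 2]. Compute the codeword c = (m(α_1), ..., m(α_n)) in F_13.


c = [2, 4, 8, 7, 0]

Message polynomial: m(x) = 9 + 2·x (mod 13).
For each evaluation point α_i, compute m(α_i) mod 13:
  α_1 = 3: Horner steps 2 → 2, so m(3) = 2.
  α_2 = 4: Horner steps 2 → 4, so m(4) = 4.
  α_3 = 6: Horner steps 2 → 8, so m(6) = 8.
  α_4 = 12: Horner steps 2 → 7, so m(12) = 7.
  α_5 = 2: Horner steps 2 → 0, so m(2) = 0.
Codeword c = [2, 4, 8, 7, 0] ∈ F_13^5.


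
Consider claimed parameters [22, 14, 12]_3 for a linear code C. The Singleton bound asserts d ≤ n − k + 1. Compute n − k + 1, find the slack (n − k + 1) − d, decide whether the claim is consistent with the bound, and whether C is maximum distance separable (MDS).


Singleton RHS = n − k + 1 = 9, slack = -3, bound violated (no such code; not MDS).

Singleton bound: d ≤ n − k + 1.
Here n = 22, k = 14, so n − k + 1 = 9.
Given d = 12, check d ≤ 9: NO.
Slack = (n − k + 1) − d = -3.
The slack is negative: d = 12 exceeds n − k + 1 = 9 by 3, so the Singleton bound is violated and no linear [22, 14, 12]_3 code can exist. In particular it is not MDS (MDS requires d = n − k + 1 exactly).
Description: the claimed parameters are [22, 14, 12]_3; such a code would be impossible (violates the Singleton bound).


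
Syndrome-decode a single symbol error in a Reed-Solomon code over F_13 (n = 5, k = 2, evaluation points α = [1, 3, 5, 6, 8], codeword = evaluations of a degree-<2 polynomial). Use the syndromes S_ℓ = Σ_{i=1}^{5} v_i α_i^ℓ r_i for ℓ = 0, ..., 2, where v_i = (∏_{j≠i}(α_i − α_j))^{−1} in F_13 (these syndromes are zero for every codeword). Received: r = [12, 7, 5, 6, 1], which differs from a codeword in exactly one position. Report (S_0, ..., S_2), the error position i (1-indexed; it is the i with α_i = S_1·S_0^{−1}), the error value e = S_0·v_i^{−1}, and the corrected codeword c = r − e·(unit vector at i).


S = (5, 12, 8), error at position 3, error magnitude e = 3, c = [12, 7, 2, 6, 1].

Step 1: column multipliers v_i = (∏_{j≠i}(α_i − α_j))^{−1} mod 13.
  i = 1 (α = 1): (1−3)(1−5)(1−6)(1−8) = (−2)·(−4)·(−5)·(−7) = 280 ≡ 7, so v_1 = 7^{−1} = 2 (mod 13).
  i = 2 (α = 3): (3−1)(3−5)(3−6)(3−8) = 2·(−2)·(−3)·(−5) = −60 ≡ 5, so v_2 = 5^{−1} = 8 (mod 13).
  i = 3 (α = 5): (5−1)(5−3)(5−6)(5−8) = 4·2·(−1)·(−3) = 24 ≡ 11, so v_3 = 11^{−1} = 6 (mod 13).
  i = 4 (α = 6): (6−1)(6−3)(6−5)(6−8) = 5·3·1·(−2) = −30 ≡ 9, so v_4 = 9^{−1} = 3 (mod 13).
  i = 5 (α = 8): (8−1)(8−3)(8−5)(8−6) = 7·5·3·2 = 210 ≡ 2, so v_5 = 2^{−1} = 7 (mod 13).
  v = [2, 8, 6, 3, 7].
Step 2: syndromes of r = [12, 7, 5, 6, 1] (all sums mod 13).
  S_0 = Σ v_i r_i = 2·12 + 8·7 + 6·5 + 3·6 + 7·1 = 135 ≡ 5.
  S_1 = Σ v_i α_i r_i = 2·1·12 + 8·3·7 + 6·5·5 + 3·6·6 + 7·8·1 = 506 ≡ 12.
  α_i^2 mod 13 = [1, 9, 12, 10, 12].
  S_2 = Σ v_i α_i^2 r_i = 2·1·12 + 8·9·7 + 6·12·5 + 3·10·6 + 7·12·1 = 1152 ≡ 8.
  S = (5, 12, 8) ≠ 0, so r is not a codeword (an error is present).
Step 3: locate the error. For a single error e at position i, S_ℓ = v_i·e·α_i^ℓ, so α_err = S_1/S_0.
  S_0^{−1} = 5^{−1} = 8 (mod 13), so α_err = 12·8 = 96 ≡ 5 = α_3. Error position i = 3.
  Consistency check: S_2/S_1 = 8·12 = 96 ≡ 5 = α_err ✓ (single-error assumption holds).
Step 4: error magnitude e = S_0/v_3 = S_0·∏_{j≠3}(α_3 − α_j) = 5·11 = 55 ≡ 3 (mod 13).
Step 5: correct position 3: c_3 = r_3 − e = 5 − 3 ≡ 2 (mod 13). Hence c = [12, 7, 2, 6, 1].
  Check: interpolating c through the α_i gives m(x) = 8 + 4·x (degree < 2) with m(α_i) = c_i for every i, so c is indeed a codeword.


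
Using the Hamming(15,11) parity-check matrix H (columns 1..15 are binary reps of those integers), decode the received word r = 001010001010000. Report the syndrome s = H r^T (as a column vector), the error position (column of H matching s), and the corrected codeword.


s = (0, 1, 0, 0)^T, error position = 4, corrected codeword c = 001110001010000

Compute s = H r^T mod 2 one row at a time:
  s_1 = 0 + 1 + 0 + 1 + 0 + 0 + 0 + 0 = 2 ≡ 0 (mod 2).
  s_2 = 0 + 1 + 0 + 0 + 0 + 0 + 0 + 0 = 1 ≡ 1 (mod 2).
  s_3 = 0 + 1 + 0 + 0 + 0 + 1 + 0 + 0 = 2 ≡ 0 (mod 2).
  s_4 = 0 + 1 + 1 + 0 + 1 + 1 + 0 + 0 = 4 ≡ 0 (mod 2).
s = (0, 1, 0, 0)^T — this equals column 4 of H (binary 0100), so error is at position 4.
Correct: flip bit 4 of r = 001010001010000 to get c = 001110001010000.


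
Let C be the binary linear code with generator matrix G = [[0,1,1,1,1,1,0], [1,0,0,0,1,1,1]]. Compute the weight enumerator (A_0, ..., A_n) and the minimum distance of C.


Weight distribution: A_0 = 1, A_4 = 1, A_5 = 2. Minimum distance d = 4.

Enumerate all 2^2 = 4 messages m ∈ F_2^2.
For each, compute codeword c = mG in F_2^7, then tally its weight.
  m = 00 → c = 0000000, weight = 0.
  m = 10 → c = 0111110, weight = 5.
  m = 01 → c = 1000111, weight = 4.
  m = 11 → c = 1111001, weight = 5.
Tally weights:
  weight 0: 1 codewords.
  weight 4: 1 codewords.
  weight 5: 2 codewords.
Minimum distance d = smallest w > 0 with A_w > 0 = 4.
Sanity: Σ A_w = 4 = 2^2 = 4 ✓.


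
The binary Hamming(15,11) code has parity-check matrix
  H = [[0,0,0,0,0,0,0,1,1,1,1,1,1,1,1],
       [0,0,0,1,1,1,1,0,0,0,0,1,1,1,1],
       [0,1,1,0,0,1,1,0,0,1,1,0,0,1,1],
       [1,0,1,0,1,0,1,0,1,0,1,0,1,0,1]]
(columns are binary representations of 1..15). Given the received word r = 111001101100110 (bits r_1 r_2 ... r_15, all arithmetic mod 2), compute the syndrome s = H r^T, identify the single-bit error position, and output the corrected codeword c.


s = (0, 0, 0, 1)^T, error position = 1, corrected codeword c = 011001101100110

Compute s = H r^T mod 2 one row at a time:
  s_1 = 0 + 1 + 1 + 0 + 0 + 1 + 1 + 0 = 4 ≡ 0 (mod 2).
  s_2 = 0 + 0 + 1 + 1 + 0 + 1 + 1 + 0 = 4 ≡ 0 (mod 2).
  s_3 = 1 + 1 + 1 + 1 + 1 + 0 + 1 + 0 = 6 ≡ 0 (mod 2).
  s_4 = 1 + 1 + 0 + 1 + 1 + 0 + 1 + 0 = 5 ≡ 1 (mod 2).
s = (0, 0, 0, 1)^T — this equals column 1 of H (binary 0001), so error is at position 1.
Correct: flip bit 1 of r = 111001101100110 to get c = 011001101100110.


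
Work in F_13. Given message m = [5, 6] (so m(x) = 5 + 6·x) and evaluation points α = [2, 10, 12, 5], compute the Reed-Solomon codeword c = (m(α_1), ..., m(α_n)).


c = [4, 0, 12, 9]

Message polynomial: m(x) = 5 + 6·x (mod 13).
For each evaluation point α_i, compute m(α_i) mod 13:
  α_1 = 2: Horner steps 6 → 4, so m(2) = 4.
  α_2 = 10: Horner steps 6 → 0, so m(10) = 0.
  α_3 = 12: Horner steps 6 → 12, so m(12) = 12.
  α_4 = 5: Horner steps 6 → 9, so m(5) = 9.
Codeword c = [4, 0, 12, 9] ∈ F_13^4.


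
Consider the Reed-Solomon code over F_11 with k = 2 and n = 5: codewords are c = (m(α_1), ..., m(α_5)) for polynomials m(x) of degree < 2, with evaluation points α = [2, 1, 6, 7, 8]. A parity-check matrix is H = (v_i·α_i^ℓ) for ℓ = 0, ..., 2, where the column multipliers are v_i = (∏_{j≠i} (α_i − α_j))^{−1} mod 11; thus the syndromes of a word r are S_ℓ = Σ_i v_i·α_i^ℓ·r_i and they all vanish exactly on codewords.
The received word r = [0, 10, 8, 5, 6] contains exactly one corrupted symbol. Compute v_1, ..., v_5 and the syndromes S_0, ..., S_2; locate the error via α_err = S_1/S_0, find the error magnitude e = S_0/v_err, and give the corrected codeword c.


S = (10, 5, 8), error at position 3, error magnitude e = 4, c = [0, 10, 4, 5, 6].

Step 1: column multipliers v_i = (∏_{j≠i}(α_i − α_j))^{−1} mod 11.
  i = 1 (α = 2): (2−1)(2−6)(2−7)(2−8) = 1·(−4)·(−5)·(−6) = −120 ≡ 1, so v_1 = 1^{−1} = 1 (mod 11).
  i = 2 (α = 1): (1−2)(1−6)(1−7)(1−8) = (−1)·(−5)·(−6)·(−7) = 210 ≡ 1, so v_2 = 1^{−1} = 1 (mod 11).
  i = 3 (α = 6): (6−2)(6−1)(6−7)(6−8) = 4·5·(−1)·(−2) = 40 ≡ 7, so v_3 = 7^{−1} = 8 (mod 11).
  i = 4 (α = 7): (7−2)(7−1)(7−6)(7−8) = 5·6·1·(−1) = −30 ≡ 3, so v_4 = 3^{−1} = 4 (mod 11).
  i = 5 (α = 8): (8−2)(8−1)(8−6)(8−7) = 6·7·2·1 = 84 ≡ 7, so v_5 = 7^{−1} = 8 (mod 11).
  v = [1, 1, 8, 4, 8].
Step 2: syndromes of r = [0, 10, 8, 5, 6] (all sums mod 11).
  S_0 = Σ v_i r_i = 1·0 + 1·10 + 8·8 + 4·5 + 8·6 = 142 ≡ 10.
  S_1 = Σ v_i α_i r_i = 1·2·0 + 1·1·10 + 8·6·8 + 4·7·5 + 8·8·6 = 918 ≡ 5.
  α_i^2 mod 11 = [4, 1, 3, 5, 9].
  S_2 = Σ v_i α_i^2 r_i = 1·4·0 + 1·1·10 + 8·3·8 + 4·5·5 + 8·9·6 = 734 ≡ 8.
  S = (10, 5, 8) ≠ 0, so r is not a codeword (an error is present).
Step 3: locate the error. For a single error e at position i, S_ℓ = v_i·e·α_i^ℓ, so α_err = S_1/S_0.
  S_0^{−1} = 10^{−1} = 10 (mod 11), so α_err = 5·10 = 50 ≡ 6 = α_3. Error position i = 3.
  Consistency check: S_2/S_1 = 8·9 = 72 ≡ 6 = α_err ✓ (single-error assumption holds).
Step 4: error magnitude e = S_0/v_3 = S_0·∏_{j≠3}(α_3 − α_j) = 10·7 = 70 ≡ 4 (mod 11).
Step 5: correct position 3: c_3 = r_3 − e = 8 − 4 ≡ 4 (mod 11). Hence c = [0, 10, 4, 5, 6].
  Check: interpolating c through the α_i gives m(x) = 9 + 1·x (degree < 2) with m(α_i) = c_i for every i, so c is indeed a codeword.


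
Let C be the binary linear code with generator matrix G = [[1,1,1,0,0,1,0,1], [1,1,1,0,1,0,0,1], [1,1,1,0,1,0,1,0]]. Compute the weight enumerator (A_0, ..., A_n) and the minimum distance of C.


Weight distribution: A_0 = 1, A_2 = 2, A_4 = 1, A_5 = 4. Minimum distance d = 2.

Enumerate all 2^3 = 8 messages m ∈ F_2^3.
For each, compute codeword c = mG in F_2^8, then tally its weight.
  m = 000 → c = 00000000, weight = 0.
  m = 100 → c = 11100101, weight = 5.
  m = 010 → c = 11101001, weight = 5.
  m = 110 → c = 00001100, weight = 2.
  m = 001 → c = 11101010, weight = 5.
  m = 101 → c = 00001111, weight = 4.
  m = 011 → c = 00000011, weight = 2.
  m = 111 → c = 11100110, weight = 5.
Tally weights:
  weight 0: 1 codewords.
  weight 2: 2 codewords.
  weight 4: 1 codewords.
  weight 5: 4 codewords.
Minimum distance d = smallest w > 0 with A_w > 0 = 2.
Sanity: Σ A_w = 8 = 2^3 = 8 ✓.


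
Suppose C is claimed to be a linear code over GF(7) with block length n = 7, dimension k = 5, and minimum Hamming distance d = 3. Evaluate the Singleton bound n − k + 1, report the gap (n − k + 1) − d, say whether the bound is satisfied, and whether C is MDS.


Singleton RHS = n − k + 1 = 3, slack = 0, bound satisfied, MDS.

Singleton bound: d ≤ n − k + 1.
Here n = 7, k = 5, so n − k + 1 = 3.
Given d = 3, check d ≤ 3: YES.
Slack = (n − k + 1) − d = 0.
The code is MDS (slack = 0).
Description: the claimed parameters are [7, 5, 3]_7; such a code would be MDS (meets Singleton bound).


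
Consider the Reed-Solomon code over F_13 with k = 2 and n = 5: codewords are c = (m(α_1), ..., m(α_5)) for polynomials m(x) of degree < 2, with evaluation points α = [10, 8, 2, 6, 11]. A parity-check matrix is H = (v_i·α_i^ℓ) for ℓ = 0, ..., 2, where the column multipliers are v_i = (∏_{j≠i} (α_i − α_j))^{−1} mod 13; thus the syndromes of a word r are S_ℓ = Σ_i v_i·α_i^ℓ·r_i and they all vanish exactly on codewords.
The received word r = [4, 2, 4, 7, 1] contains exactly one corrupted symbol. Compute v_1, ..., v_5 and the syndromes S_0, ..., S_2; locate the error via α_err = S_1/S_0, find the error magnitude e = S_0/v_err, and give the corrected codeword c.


S = (7, 5, 11), error at position 1, error magnitude e = 7, c = [10, 2, 4, 7, 1].

Step 1: column multipliers v_i = (∏_{j≠i}(α_i − α_j))^{−1} mod 13.
  i = 1 (α = 10): (10−8)(10−2)(10−6)(10−11) = 2·8·4·(−1) = −64 ≡ 1, so v_1 = 1^{−1} = 1 (mod 13).
  i = 2 (α = 8): (8−10)(8−2)(8−6)(8−11) = (−2)·6·2·(−3) = 72 ≡ 7, so v_2 = 7^{−1} = 2 (mod 13).
  i = 3 (α = 2): (2−10)(2−8)(2−6)(2−11) = (−8)·(−6)·(−4)·(−9) = 1728 ≡ 12, so v_3 = 12^{−1} = 12 (mod 13).
  i = 4 (α = 6): (6−10)(6−8)(6−2)(6−11) = (−4)·(−2)·4·(−5) = −160 ≡ 9, so v_4 = 9^{−1} = 3 (mod 13).
  i = 5 (α = 11): (11−10)(11−8)(11−2)(11−6) = 1·3·9·5 = 135 ≡ 5, so v_5 = 5^{−1} = 8 (mod 13).
  v = [1, 2, 12, 3, 8].
Step 2: syndromes of r = [4, 2, 4, 7, 1] (all sums mod 13).
  S_0 = Σ v_i r_i = 1·4 + 2·2 + 12·4 + 3·7 + 8·1 = 85 ≡ 7.
  S_1 = Σ v_i α_i r_i = 1·10·4 + 2·8·2 + 12·2·4 + 3·6·7 + 8·11·1 = 382 ≡ 5.
  α_i^2 mod 13 = [9, 12, 4, 10, 4].
  S_2 = Σ v_i α_i^2 r_i = 1·9·4 + 2·12·2 + 12·4·4 + 3·10·7 + 8·4·1 = 518 ≡ 11.
  S = (7, 5, 11) ≠ 0, so r is not a codeword (an error is present).
Step 3: locate the error. For a single error e at position i, S_ℓ = v_i·e·α_i^ℓ, so α_err = S_1/S_0.
  S_0^{−1} = 7^{−1} = 2 (mod 13), so α_err = 5·2 = 10 ≡ 10 = α_1. Error position i = 1.
  Consistency check: S_2/S_1 = 11·8 = 88 ≡ 10 = α_err ✓ (single-error assumption holds).
Step 4: error magnitude e = S_0/v_1 = S_0·∏_{j≠1}(α_1 − α_j) = 7·1 = 7 ≡ 7 (mod 13).
Step 5: correct position 1: c_1 = r_1 − e = 4 − 7 ≡ 10 (mod 13). Hence c = [10, 2, 4, 7, 1].
  Check: interpolating c through the α_i gives m(x) = 9 + 4·x (degree < 2) with m(α_i) = c_i for every i, so c is indeed a codeword.


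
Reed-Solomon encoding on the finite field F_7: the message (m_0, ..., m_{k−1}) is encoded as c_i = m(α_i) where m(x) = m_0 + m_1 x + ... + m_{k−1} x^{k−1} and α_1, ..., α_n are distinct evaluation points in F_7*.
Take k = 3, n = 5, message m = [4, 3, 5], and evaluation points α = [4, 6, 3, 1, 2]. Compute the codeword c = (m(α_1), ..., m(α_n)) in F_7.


c = [5, 6, 2, 5, 2]

Message polynomial: m(x) = 4 + 3·x + 5·x^2 (mod 7).
For each evaluation point α_i, compute m(α_i) mod 7:
  α_1 = 4: Horner steps 5 → 2 → 5, so m(4) = 5.
  α_2 = 6: Horner steps 5 → 5 → 6, so m(6) = 6.
  α_3 = 3: Horner steps 5 → 4 → 2, so m(3) = 2.
  α_4 = 1: Horner steps 5 → 1 → 5, so m(1) = 5.
  α_5 = 2: Horner steps 5 → 6 → 2, so m(2) = 2.
Codeword c = [5, 6, 2, 5, 2] ∈ F_7^5.


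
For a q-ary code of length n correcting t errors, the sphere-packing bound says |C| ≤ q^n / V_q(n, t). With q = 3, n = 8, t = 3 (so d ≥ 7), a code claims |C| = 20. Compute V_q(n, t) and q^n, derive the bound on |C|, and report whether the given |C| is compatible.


V_q(n, t) = 577, q^n = 6561, Hamming bound = 11, |C| = 20 > bound (violated).

Step 1: Compute V_q(n, t) = Σ_{j=0}^3 C(n, j) (q−1)^j.
  j = 0: C(8,0)·(2)^0 = 1·1 = 1.
  j = 1: C(8,1)·(2)^1 = 8·2 = 16.
  j = 2: C(8,2)·(2)^2 = 28·4 = 112.
  j = 3: C(8,3)·(2)^3 = 56·8 = 448.
  V_q(n, t) = 1 + 16 + 112 + 448 = 577.
Step 2: q^n = 3^8 = 6561.
Step 3: Hamming bound ⌊q^n / V_q(n,t)⌋ = ⌊6561/577⌋ = 11.
Step 4: Compare |C| = 20 to 11: violated.
The claimed |C| lies above the Hamming bound, so no 3-ary code of length 8 with d ≥ 7 can have 20 codewords.


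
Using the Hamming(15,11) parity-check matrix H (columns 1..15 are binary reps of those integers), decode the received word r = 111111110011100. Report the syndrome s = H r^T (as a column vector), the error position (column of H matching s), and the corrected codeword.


s = (0, 0, 1, 0)^T, error position = 2, corrected codeword c = 101111110011100

Compute s = H r^T mod 2 one row at a time:
  s_1 = 1 + 0 + 0 + 1 + 1 + 1 + 0 + 0 = 4 ≡ 0 (mod 2).
  s_2 = 1 + 1 + 1 + 1 + 1 + 1 + 0 + 0 = 6 ≡ 0 (mod 2).
  s_3 = 1 + 1 + 1 + 1 + 0 + 1 + 0 + 0 = 5 ≡ 1 (mod 2).
  s_4 = 1 + 1 + 1 + 1 + 0 + 1 + 1 + 0 = 6 ≡ 0 (mod 2).
s = (0, 0, 1, 0)^T — this equals column 2 of H (binary 0010), so error is at position 2.
Correct: flip bit 2 of r = 111111110011100 to get c = 101111110011100.


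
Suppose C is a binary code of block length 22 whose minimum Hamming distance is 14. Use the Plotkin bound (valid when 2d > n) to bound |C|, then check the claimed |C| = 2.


Plotkin bound M ≤ 4; given |C| = 2 ≤ bound (satisfied).

Check applicability: 2d = 28, n = 22.
2d − n = 6 > 0, so Plotkin applies.
Compute d/(2d−n) = 14/6 ≈ 2.3333.
⌊d/(2d−n)⌋ = 2.
Plotkin bound: M ≤ 2·2 = 4.
Given |C| = 2, check: satisfied.
This |C| is below the Plotkin bound.


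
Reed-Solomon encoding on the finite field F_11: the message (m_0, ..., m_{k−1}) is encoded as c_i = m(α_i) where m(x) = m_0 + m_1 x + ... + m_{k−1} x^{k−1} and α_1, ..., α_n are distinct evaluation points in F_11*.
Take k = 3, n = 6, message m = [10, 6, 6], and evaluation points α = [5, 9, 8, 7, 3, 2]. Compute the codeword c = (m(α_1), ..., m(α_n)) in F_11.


c = [3, 0, 2, 5, 5, 2]

Message polynomial: m(x) = 10 + 6·x + 6·x^2 (mod 11).
For each evaluation point α_i, compute m(α_i) mod 11:
  α_1 = 5: Horner steps 6 → 3 → 3, so m(5) = 3.
  α_2 = 9: Horner steps 6 → 5 → 0, so m(9) = 0.
  α_3 = 8: Horner steps 6 → 10 → 2, so m(8) = 2.
  α_4 = 7: Horner steps 6 → 4 → 5, so m(7) = 5.
  α_5 = 3: Horner steps 6 → 2 → 5, so m(3) = 5.
  α_6 = 2: Horner steps 6 → 7 → 2, so m(2) = 2.
Codeword c = [3, 0, 2, 5, 5, 2] ∈ F_11^6.


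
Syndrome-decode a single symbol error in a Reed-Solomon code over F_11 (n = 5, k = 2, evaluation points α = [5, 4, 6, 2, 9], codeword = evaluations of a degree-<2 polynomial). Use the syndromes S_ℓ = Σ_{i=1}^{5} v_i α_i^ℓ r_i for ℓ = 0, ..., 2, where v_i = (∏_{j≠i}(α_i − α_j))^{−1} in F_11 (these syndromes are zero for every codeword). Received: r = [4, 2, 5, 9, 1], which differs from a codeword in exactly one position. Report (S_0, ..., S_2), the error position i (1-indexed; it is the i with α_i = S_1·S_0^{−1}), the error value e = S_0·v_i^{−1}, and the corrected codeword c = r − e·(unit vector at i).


S = (6, 3, 7), error at position 3, error magnitude e = 10, c = [4, 2, 6, 9, 1].

Step 1: column multipliers v_i = (∏_{j≠i}(α_i − α_j))^{−1} mod 11.
  i = 1 (α = 5): (5−4)(5−6)(5−2)(5−9) = 1·(−1)·3·(−4) = 12 ≡ 1, so v_1 = 1^{−1} = 1 (mod 11).
  i = 2 (α = 4): (4−5)(4−6)(4−2)(4−9) = (−1)·(−2)·2·(−5) = −20 ≡ 2, so v_2 = 2^{−1} = 6 (mod 11).
  i = 3 (α = 6): (6−5)(6−4)(6−2)(6−9) = 1·2·4·(−3) = −24 ≡ 9, so v_3 = 9^{−1} = 5 (mod 11).
  i = 4 (α = 2): (2−5)(2−4)(2−6)(2−9) = (−3)·(−2)·(−4)·(−7) = 168 ≡ 3, so v_4 = 3^{−1} = 4 (mod 11).
  i = 5 (α = 9): (9−5)(9−4)(9−6)(9−2) = 4·5·3·7 = 420 ≡ 2, so v_5 = 2^{−1} = 6 (mod 11).
  v = [1, 6, 5, 4, 6].
Step 2: syndromes of r = [4, 2, 5, 9, 1] (all sums mod 11).
  S_0 = Σ v_i r_i = 1·4 + 6·2 + 5·5 + 4·9 + 6·1 = 83 ≡ 6.
  S_1 = Σ v_i α_i r_i = 1·5·4 + 6·4·2 + 5·6·5 + 4·2·9 + 6·9·1 = 344 ≡ 3.
  α_i^2 mod 11 = [3, 5, 3, 4, 4].
  S_2 = Σ v_i α_i^2 r_i = 1·3·4 + 6·5·2 + 5·3·5 + 4·4·9 + 6·4·1 = 315 ≡ 7.
  S = (6, 3, 7) ≠ 0, so r is not a codeword (an error is present).
Step 3: locate the error. For a single error e at position i, S_ℓ = v_i·e·α_i^ℓ, so α_err = S_1/S_0.
  S_0^{−1} = 6^{−1} = 2 (mod 11), so α_err = 3·2 = 6 ≡ 6 = α_3. Error position i = 3.
  Consistency check: S_2/S_1 = 7·4 = 28 ≡ 6 = α_err ✓ (single-error assumption holds).
Step 4: error magnitude e = S_0/v_3 = S_0·∏_{j≠3}(α_3 − α_j) = 6·9 = 54 ≡ 10 (mod 11).
Step 5: correct position 3: c_3 = r_3 − e = 5 − 10 ≡ 6 (mod 11). Hence c = [4, 2, 6, 9, 1].
  Check: interpolating c through the α_i gives m(x) = 5 + 2·x (degree < 2) with m(α_i) = c_i for every i, so c is indeed a codeword.


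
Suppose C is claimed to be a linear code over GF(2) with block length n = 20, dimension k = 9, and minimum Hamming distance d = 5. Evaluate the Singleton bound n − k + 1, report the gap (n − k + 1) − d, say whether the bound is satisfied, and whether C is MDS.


Singleton RHS = n − k + 1 = 12, slack = 7, bound satisfied, not MDS.

Singleton bound: d ≤ n − k + 1.
Here n = 20, k = 9, so n − k + 1 = 12.
Given d = 5, check d ≤ 12: YES.
Slack = (n − k + 1) − d = 7.
The code is NOT MDS (slack = 7 > 0).
Description: the claimed parameters are [20, 9, 5]_2; such a code would be non-MDS.


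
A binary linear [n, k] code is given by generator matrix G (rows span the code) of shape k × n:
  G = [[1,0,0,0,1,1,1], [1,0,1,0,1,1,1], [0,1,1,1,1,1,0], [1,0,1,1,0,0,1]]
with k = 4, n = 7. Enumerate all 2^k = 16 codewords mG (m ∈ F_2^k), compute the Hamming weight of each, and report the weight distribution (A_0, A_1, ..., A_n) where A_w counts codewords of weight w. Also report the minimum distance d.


Weight distribution: A_0 = 1, A_1 = 2, A_2 = 1, A_3 = 2, A_4 = 5, A_5 = 4, A_6 = 1. Minimum distance d = 1.

Enumerate all 2^4 = 16 messages m ∈ F_2^4.
For each, compute codeword c = mG in F_2^7, then tally its weight.
  m = 0000 → c = 0000000, weight = 0.
  m = 1000 → c = 1000111, weight = 4.
  m = 0100 → c = 1010111, weight = 5.
  m = 1100 → c = 0010000, weight = 1.
  m = 0010 → c = 0111110, weight = 5.
  m = 1010 → c = 1111001, weight = 5.
  m = 0110 → c = 1101001, weight = 4.
  m = 1110 → c = 0101110, weight = 4.
  m = 0001 → c = 1011001, weight = 4.
  m = 1001 → c = 0011110, weight = 4.
  m = 0101 → c = 0001110, weight = 3.
  m = 1101 → c = 1001001, weight = 3.
  m = 0011 → c = 1100111, weight = 5.
  m = 1011 → c = 0100000, weight = 1.
  m = 0111 → c = 0110000, weight = 2.
  m = 1111 → c = 1110111, weight = 6.
Tally weights:
  weight 0: 1 codewords.
  weight 1: 2 codewords.
  weight 2: 1 codewords.
  weight 3: 2 codewords.
  weight 4: 5 codewords.
  weight 5: 4 codewords.
  weight 6: 1 codewords.
Minimum distance d = smallest w > 0 with A_w > 0 = 1.
Sanity: Σ A_w = 16 = 2^4 = 16 ✓.


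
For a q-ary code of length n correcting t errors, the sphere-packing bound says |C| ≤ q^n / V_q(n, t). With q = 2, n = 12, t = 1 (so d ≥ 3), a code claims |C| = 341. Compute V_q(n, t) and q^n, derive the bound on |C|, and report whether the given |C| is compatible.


V_q(n, t) = 13, q^n = 4096, Hamming bound = 315, |C| = 341 > bound (violated).

Step 1: Compute V_q(n, t) = Σ_{j=0}^1 C(n, j) (q−1)^j.
  j = 0: C(12,0)·(1)^0 = 1·1 = 1.
  j = 1: C(12,1)·(1)^1 = 12·1 = 12.
  V_q(n, t) = 1 + 12 = 13.
Step 2: q^n = 2^12 = 4096.
Step 3: Hamming bound ⌊q^n / V_q(n,t)⌋ = ⌊4096/13⌋ = 315.
Step 4: Compare |C| = 341 to 315: violated.
The claimed |C| lies above the Hamming bound, so no 2-ary code of length 12 with d ≥ 3 can have 341 codewords.


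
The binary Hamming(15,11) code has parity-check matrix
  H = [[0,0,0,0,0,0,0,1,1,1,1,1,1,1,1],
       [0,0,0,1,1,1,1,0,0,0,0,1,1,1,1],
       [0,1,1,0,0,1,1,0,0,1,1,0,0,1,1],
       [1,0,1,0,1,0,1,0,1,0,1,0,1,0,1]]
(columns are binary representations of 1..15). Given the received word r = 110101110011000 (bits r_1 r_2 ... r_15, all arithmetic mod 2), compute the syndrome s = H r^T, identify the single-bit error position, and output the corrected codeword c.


s = (1, 0, 0, 1)^T, error position = 9, corrected codeword c = 110101111011000

Compute s = H r^T mod 2 one row at a time:
  s_1 = 1 + 0 + 0 + 1 + 1 + 0 + 0 + 0 = 3 ≡ 1 (mod 2).
  s_2 = 1 + 0 + 1 + 1 + 1 + 0 + 0 + 0 = 4 ≡ 0 (mod 2).
  s_3 = 1 + 0 + 1 + 1 + 0 + 1 + 0 + 0 = 4 ≡ 0 (mod 2).
  s_4 = 1 + 0 + 0 + 1 + 0 + 1 + 0 + 0 = 3 ≡ 1 (mod 2).
s = (1, 0, 0, 1)^T — this equals column 9 of H (binary 1001), so error is at position 9.
Correct: flip bit 9 of r = 110101110011000 to get c = 110101111011000.


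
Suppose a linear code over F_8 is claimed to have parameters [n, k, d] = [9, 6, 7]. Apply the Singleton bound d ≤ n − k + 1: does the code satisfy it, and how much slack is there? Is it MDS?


Singleton RHS = n − k + 1 = 4, slack = -3, bound violated (no such code; not MDS).

Singleton bound: d ≤ n − k + 1.
Here n = 9, k = 6, so n − k + 1 = 4.
Given d = 7, check d ≤ 4: NO.
Slack = (n − k + 1) − d = -3.
The slack is negative: d = 7 exceeds n − k + 1 = 4 by 3, so the Singleton bound is violated and no linear [9, 6, 7]_8 code can exist. In particular it is not MDS (MDS requires d = n − k + 1 exactly).
Description: the claimed parameters are [9, 6, 7]_8; such a code would be impossible (violates the Singleton bound).


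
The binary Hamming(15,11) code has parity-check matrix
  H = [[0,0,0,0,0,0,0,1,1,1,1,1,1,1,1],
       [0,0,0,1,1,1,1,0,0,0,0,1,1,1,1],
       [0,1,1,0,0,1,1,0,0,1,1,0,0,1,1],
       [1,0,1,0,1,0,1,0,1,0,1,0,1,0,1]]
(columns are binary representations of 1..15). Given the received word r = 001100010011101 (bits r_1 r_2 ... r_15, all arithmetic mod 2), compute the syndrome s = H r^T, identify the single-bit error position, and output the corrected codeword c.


s = (1, 0, 1, 0)^T, error position = 10, corrected codeword c = 001100010111101

Compute s = H r^T mod 2 one row at a time:
  s_1 = 1 + 0 + 0 + 1 + 1 + 1 + 0 + 1 = 5 ≡ 1 (mod 2).
  s_2 = 1 + 0 + 0 + 0 + 1 + 1 + 0 + 1 = 4 ≡ 0 (mod 2).
  s_3 = 0 + 1 + 0 + 0 + 0 + 1 + 0 + 1 = 3 ≡ 1 (mod 2).
  s_4 = 0 + 1 + 0 + 0 + 0 + 1 + 1 + 1 = 4 ≡ 0 (mod 2).
s = (1, 0, 1, 0)^T — this equals column 10 of H (binary 1010), so error is at position 10.
Correct: flip bit 10 of r = 001100010011101 to get c = 001100010111101.


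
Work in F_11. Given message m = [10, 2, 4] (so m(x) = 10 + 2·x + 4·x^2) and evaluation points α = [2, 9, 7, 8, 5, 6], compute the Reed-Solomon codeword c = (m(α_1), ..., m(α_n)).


c = [8, 0, 0, 7, 10, 1]

Message polynomial: m(x) = 10 + 2·x + 4·x^2 (mod 11).
For each evaluation point α_i, compute m(α_i) mod 11:
  α_1 = 2: Horner steps 4 → 10 → 8, so m(2) = 8.
  α_2 = 9: Horner steps 4 → 5 → 0, so m(9) = 0.
  α_3 = 7: Horner steps 4 → 8 → 0, so m(7) = 0.
  α_4 = 8: Horner steps 4 → 1 → 7, so m(8) = 7.
  α_5 = 5: Horner steps 4 → 0 → 10, so m(5) = 10.
  α_6 = 6: Horner steps 4 → 4 → 1, so m(6) = 1.
Codeword c = [8, 0, 0, 7, 10, 1] ∈ F_11^6.


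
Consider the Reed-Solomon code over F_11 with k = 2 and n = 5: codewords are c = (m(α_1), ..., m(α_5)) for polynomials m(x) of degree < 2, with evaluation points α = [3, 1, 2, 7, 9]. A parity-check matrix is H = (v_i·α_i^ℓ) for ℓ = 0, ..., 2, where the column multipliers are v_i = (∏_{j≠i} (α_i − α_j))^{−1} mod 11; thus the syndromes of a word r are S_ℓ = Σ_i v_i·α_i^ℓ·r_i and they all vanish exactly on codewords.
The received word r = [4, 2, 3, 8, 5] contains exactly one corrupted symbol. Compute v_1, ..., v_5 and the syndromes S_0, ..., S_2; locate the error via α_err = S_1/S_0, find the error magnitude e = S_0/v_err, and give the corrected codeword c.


S = (6, 10, 2), error at position 5, error magnitude e = 6, c = [4, 2, 3, 8, 10].

Step 1: column multipliers v_i = (∏_{j≠i}(α_i − α_j))^{−1} mod 11.
  i = 1 (α = 3): (3−1)(3−2)(3−7)(3−9) = 2·1·(−4)·(−6) = 48 ≡ 4, so v_1 = 4^{−1} = 3 (mod 11).
  i = 2 (α = 1): (1−3)(1−2)(1−7)(1−9) = (−2)·(−1)·(−6)·(−8) = 96 ≡ 8, so v_2 = 8^{−1} = 7 (mod 11).
  i = 3 (α = 2): (2−3)(2−1)(2−7)(2−9) = (−1)·1·(−5)·(−7) = −35 ≡ 9, so v_3 = 9^{−1} = 5 (mod 11).
  i = 4 (α = 7): (7−3)(7−1)(7−2)(7−9) = 4·6·5·(−2) = −240 ≡ 2, so v_4 = 2^{−1} = 6 (mod 11).
  i = 5 (α = 9): (9−3)(9−1)(9−2)(9−7) = 6·8·7·2 = 672 ≡ 1, so v_5 = 1^{−1} = 1 (mod 11).
  v = [3, 7, 5, 6, 1].
Step 2: syndromes of r = [4, 2, 3, 8, 5] (all sums mod 11).
  S_0 = Σ v_i r_i = 3·4 + 7·2 + 5·3 + 6·8 + 1·5 = 94 ≡ 6.
  S_1 = Σ v_i α_i r_i = 3·3·4 + 7·1·2 + 5·2·3 + 6·7·8 + 1·9·5 = 461 ≡ 10.
  α_i^2 mod 11 = [9, 1, 4, 5, 4].
  S_2 = Σ v_i α_i^2 r_i = 3·9·4 + 7·1·2 + 5·4·3 + 6·5·8 + 1·4·5 = 442 ≡ 2.
  S = (6, 10, 2) ≠ 0, so r is not a codeword (an error is present).
Step 3: locate the error. For a single error e at position i, S_ℓ = v_i·e·α_i^ℓ, so α_err = S_1/S_0.
  S_0^{−1} = 6^{−1} = 2 (mod 11), so α_err = 10·2 = 20 ≡ 9 = α_5. Error position i = 5.
  Consistency check: S_2/S_1 = 2·10 = 20 ≡ 9 = α_err ✓ (single-error assumption holds).
Step 4: error magnitude e = S_0/v_5 = S_0·∏_{j≠5}(α_5 − α_j) = 6·1 = 6 ≡ 6 (mod 11).
Step 5: correct position 5: c_5 = r_5 − e = 5 − 6 ≡ 10 (mod 11). Hence c = [4, 2, 3, 8, 10].
  Check: interpolating c through the α_i gives m(x) = 1 + 1·x (degree < 2) with m(α_i) = c_i for every i, so c is indeed a codeword.


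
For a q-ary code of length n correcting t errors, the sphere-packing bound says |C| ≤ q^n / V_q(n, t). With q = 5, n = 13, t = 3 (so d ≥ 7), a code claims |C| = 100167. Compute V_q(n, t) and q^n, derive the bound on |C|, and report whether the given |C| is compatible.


V_q(n, t) = 19605, q^n = 1220703125, Hamming bound = 62264, |C| = 100167 > bound (violated).

Step 1: Compute V_q(n, t) = Σ_{j=0}^3 C(n, j) (q−1)^j.
  j = 0: C(13,0)·(4)^0 = 1·1 = 1.
  j = 1: C(13,1)·(4)^1 = 13·4 = 52.
  j = 2: C(13,2)·(4)^2 = 78·16 = 1248.
  j = 3: C(13,3)·(4)^3 = 286·64 = 18304.
  V_q(n, t) = 1 + 52 + 1248 + 18304 = 19605.
Step 2: q^n = 5^13 = 1220703125.
Step 3: Hamming bound ⌊q^n / V_q(n,t)⌋ = ⌊1220703125/19605⌋ = 62264.
Step 4: Compare |C| = 100167 to 62264: violated.
The claimed |C| lies above the Hamming bound, so no 5-ary code of length 13 with d ≥ 7 can have 100167 codewords.


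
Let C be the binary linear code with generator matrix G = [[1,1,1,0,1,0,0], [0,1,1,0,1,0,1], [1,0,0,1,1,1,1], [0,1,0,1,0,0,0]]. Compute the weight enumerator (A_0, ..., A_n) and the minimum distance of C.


Weight distribution: A_0 = 1, A_2 = 2, A_3 = 4, A_4 = 5, A_5 = 4. Minimum distance d = 2.

Enumerate all 2^4 = 16 messages m ∈ F_2^4.
For each, compute codeword c = mG in F_2^7, then tally its weight.
  m = 0000 → c = 0000000, weight = 0.
  m = 1000 → c = 1110100, weight = 4.
  m = 0100 → c = 0110101, weight = 4.
  m = 1100 → c = 1000001, weight = 2.
  m = 0010 → c = 1001111, weight = 5.
  m = 1010 → c = 0111011, weight = 5.
  m = 0110 → c = 1111010, weight = 5.
  m = 1110 → c = 0001110, weight = 3.
  m = 0001 → c = 0101000, weight = 2.
  m = 1001 → c = 1011100, weight = 4.
  m = 0101 → c = 0011101, weight = 4.
  m = 1101 → c = 1101001, weight = 4.
  m = 0011 → c = 1100111, weight = 5.
  m = 1011 → c = 0010011, weight = 3.
  m = 0111 → c = 1010010, weight = 3.
  m = 1111 → c = 0100110, weight = 3.
Tally weights:
  weight 0: 1 codewords.
  weight 2: 2 codewords.
  weight 3: 4 codewords.
  weight 4: 5 codewords.
  weight 5: 4 codewords.
Minimum distance d = smallest w > 0 with A_w > 0 = 2.
Sanity: Σ A_w = 16 = 2^4 = 16 ✓.


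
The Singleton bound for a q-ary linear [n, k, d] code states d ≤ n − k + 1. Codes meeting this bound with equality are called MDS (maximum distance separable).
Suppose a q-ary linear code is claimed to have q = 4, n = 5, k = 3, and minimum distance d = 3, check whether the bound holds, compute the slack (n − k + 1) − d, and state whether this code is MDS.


Singleton RHS = n − k + 1 = 3, slack = 0, bound satisfied, MDS.

Singleton bound: d ≤ n − k + 1.
Here n = 5, k = 3, so n − k + 1 = 3.
Given d = 3, check d ≤ 3: YES.
Slack = (n − k + 1) − d = 0.
The code is MDS (slack = 0).
Description: the claimed parameters are [5, 3, 3]_4; such a code would be MDS (meets Singleton bound).


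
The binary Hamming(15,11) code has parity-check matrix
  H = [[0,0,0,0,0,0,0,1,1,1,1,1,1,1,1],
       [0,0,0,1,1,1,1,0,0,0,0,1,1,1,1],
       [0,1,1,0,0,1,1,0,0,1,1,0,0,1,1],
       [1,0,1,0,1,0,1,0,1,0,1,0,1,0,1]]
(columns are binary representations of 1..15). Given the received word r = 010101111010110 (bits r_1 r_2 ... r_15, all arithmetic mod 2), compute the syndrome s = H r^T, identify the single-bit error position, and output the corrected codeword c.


s = (1, 1, 1, 0)^T, error position = 14, corrected codeword c = 010101111010100

Compute s = H r^T mod 2 one row at a time:
  s_1 = 1 + 1 + 0 + 1 + 0 + 1 + 1 + 0 = 5 ≡ 1 (mod 2).
  s_2 = 1 + 0 + 1 + 1 + 0 + 1 + 1 + 0 = 5 ≡ 1 (mod 2).
  s_3 = 1 + 0 + 1 + 1 + 0 + 1 + 1 + 0 = 5 ≡ 1 (mod 2).
  s_4 = 0 + 0 + 0 + 1 + 1 + 1 + 1 + 0 = 4 ≡ 0 (mod 2).
s = (1, 1, 1, 0)^T — this equals column 14 of H (binary 1110), so error is at position 14.
Correct: flip bit 14 of r = 010101111010110 to get c = 010101111010100.


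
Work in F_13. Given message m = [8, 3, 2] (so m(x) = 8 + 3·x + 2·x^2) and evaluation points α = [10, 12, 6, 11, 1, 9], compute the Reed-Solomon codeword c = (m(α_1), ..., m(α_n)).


c = [4, 7, 7, 10, 0, 2]

Message polynomial: m(x) = 8 + 3·x + 2·x^2 (mod 13).
For each evaluation point α_i, compute m(α_i) mod 13:
  α_1 = 10: Horner steps 2 → 10 → 4, so m(10) = 4.
  α_2 = 12: Horner steps 2 → 1 → 7, so m(12) = 7.
  α_3 = 6: Horner steps 2 → 2 → 7, so m(6) = 7.
  α_4 = 11: Horner steps 2 → 12 → 10, so m(11) = 10.
  α_5 = 1: Horner steps 2 → 5 → 0, so m(1) = 0.
  α_6 = 9: Horner steps 2 → 8 → 2, so m(9) = 2.
Codeword c = [4, 7, 7, 10, 0, 2] ∈ F_13^6.


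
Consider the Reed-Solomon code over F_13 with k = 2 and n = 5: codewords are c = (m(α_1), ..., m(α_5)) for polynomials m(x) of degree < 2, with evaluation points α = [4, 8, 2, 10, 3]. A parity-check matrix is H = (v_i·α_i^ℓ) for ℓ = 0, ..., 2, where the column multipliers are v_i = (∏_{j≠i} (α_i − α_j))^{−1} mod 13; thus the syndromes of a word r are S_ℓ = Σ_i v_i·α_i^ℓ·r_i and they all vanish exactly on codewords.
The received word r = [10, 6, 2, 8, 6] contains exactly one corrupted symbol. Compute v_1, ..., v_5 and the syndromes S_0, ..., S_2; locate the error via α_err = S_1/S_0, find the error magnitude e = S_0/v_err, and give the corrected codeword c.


S = (12, 5, 1), error at position 2, error magnitude e = 6, c = [10, 0, 2, 8, 6].

Step 1: column multipliers v_i = (∏_{j≠i}(α_i − α_j))^{−1} mod 13.
  i = 1 (α = 4): (4−8)(4−2)(4−10)(4−3) = (−4)·2·(−6)·1 = 48 ≡ 9, so v_1 = 9^{−1} = 3 (mod 13).
  i = 2 (α = 8): (8−4)(8−2)(8−10)(8−3) = 4·6·(−2)·5 = −240 ≡ 7, so v_2 = 7^{−1} = 2 (mod 13).
  i = 3 (α = 2): (2−4)(2−8)(2−10)(2−3) = (−2)·(−6)·(−8)·(−1) = 96 ≡ 5, so v_3 = 5^{−1} = 8 (mod 13).
  i = 4 (α = 10): (10−4)(10−8)(10−2)(10−3) = 6·2·8·7 = 672 ≡ 9, so v_4 = 9^{−1} = 3 (mod 13).
  i = 5 (α = 3): (3−4)(3−8)(3−2)(3−10) = (−1)·(−5)·1·(−7) = −35 ≡ 4, so v_5 = 4^{−1} = 10 (mod 13).
  v = [3, 2, 8, 3, 10].
Step 2: syndromes of r = [10, 6, 2, 8, 6] (all sums mod 13).
  S_0 = Σ v_i r_i = 3·10 + 2·6 + 8·2 + 3·8 + 10·6 = 142 ≡ 12.
  S_1 = Σ v_i α_i r_i = 3·4·10 + 2·8·6 + 8·2·2 + 3·10·8 + 10·3·6 = 668 ≡ 5.
  α_i^2 mod 13 = [3, 12, 4, 9, 9].
  S_2 = Σ v_i α_i^2 r_i = 3·3·10 + 2·12·6 + 8·4·2 + 3·9·8 + 10·9·6 = 1054 ≡ 1.
  S = (12, 5, 1) ≠ 0, so r is not a codeword (an error is present).
Step 3: locate the error. For a single error e at position i, S_ℓ = v_i·e·α_i^ℓ, so α_err = S_1/S_0.
  S_0^{−1} = 12^{−1} = 12 (mod 13), so α_err = 5·12 = 60 ≡ 8 = α_2. Error position i = 2.
  Consistency check: S_2/S_1 = 1·8 = 8 ≡ 8 = α_err ✓ (single-error assumption holds).
Step 4: error magnitude e = S_0/v_2 = S_0·∏_{j≠2}(α_2 − α_j) = 12·7 = 84 ≡ 6 (mod 13).
Step 5: correct position 2: c_2 = r_2 − e = 6 − 6 ≡ 0 (mod 13). Hence c = [10, 0, 2, 8, 6].
  Check: interpolating c through the α_i gives m(x) = 7 + 4·x (degree < 2) with m(α_i) = c_i for every i, so c is indeed a codeword.


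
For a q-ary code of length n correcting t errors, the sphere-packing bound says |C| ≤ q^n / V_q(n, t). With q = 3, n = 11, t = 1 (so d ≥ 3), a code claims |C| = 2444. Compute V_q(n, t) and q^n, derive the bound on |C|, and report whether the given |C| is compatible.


V_q(n, t) = 23, q^n = 177147, Hamming bound = 7702, |C| = 2444 ≤ bound (satisfied).

Step 1: Compute V_q(n, t) = Σ_{j=0}^1 C(n, j) (q−1)^j.
  j = 0: C(11,0)·(2)^0 = 1·1 = 1.
  j = 1: C(11,1)·(2)^1 = 11·2 = 22.
  V_q(n, t) = 1 + 22 = 23.
Step 2: q^n = 3^11 = 177147.
Step 3: Hamming bound ⌊q^n / V_q(n,t)⌋ = ⌊177147/23⌋ = 7702.
Step 4: Compare |C| = 2444 to 7702: satisfied.
The claimed |C| lies below the Hamming bound.


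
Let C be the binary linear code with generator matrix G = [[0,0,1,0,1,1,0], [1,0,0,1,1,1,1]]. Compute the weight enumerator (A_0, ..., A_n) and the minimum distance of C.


Weight distribution: A_0 = 1, A_3 = 1, A_4 = 1, A_5 = 1. Minimum distance d = 3.

Enumerate all 2^2 = 4 messages m ∈ F_2^2.
For each, compute codeword c = mG in F_2^7, then tally its weight.
  m = 00 → c = 0000000, weight = 0.
  m = 10 → c = 0010110, weight = 3.
  m = 01 → c = 1001111, weight = 5.
  m = 11 → c = 1011001, weight = 4.
Tally weights:
  weight 0: 1 codewords.
  weight 3: 1 codewords.
  weight 4: 1 codewords.
  weight 5: 1 codewords.
Minimum distance d = smallest w > 0 with A_w > 0 = 3.
Sanity: Σ A_w = 4 = 2^2 = 4 ✓.


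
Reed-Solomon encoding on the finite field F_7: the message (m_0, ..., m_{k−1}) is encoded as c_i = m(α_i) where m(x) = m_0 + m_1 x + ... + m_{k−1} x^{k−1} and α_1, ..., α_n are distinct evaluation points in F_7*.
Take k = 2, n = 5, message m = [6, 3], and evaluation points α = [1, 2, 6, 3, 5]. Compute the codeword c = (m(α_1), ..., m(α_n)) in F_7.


c = [2, 5, 3, 1, 0]

Message polynomial: m(x) = 6 + 3·x (mod 7).
For each evaluation point α_i, compute m(α_i) mod 7:
  α_1 = 1: Horner steps 3 → 2, so m(1) = 2.
  α_2 = 2: Horner steps 3 → 5, so m(2) = 5.
  α_3 = 6: Horner steps 3 → 3, so m(6) = 3.
  α_4 = 3: Horner steps 3 → 1, so m(3) = 1.
  α_5 = 5: Horner steps 3 → 0, so m(5) = 0.
Codeword c = [2, 5, 3, 1, 0] ∈ F_7^5.


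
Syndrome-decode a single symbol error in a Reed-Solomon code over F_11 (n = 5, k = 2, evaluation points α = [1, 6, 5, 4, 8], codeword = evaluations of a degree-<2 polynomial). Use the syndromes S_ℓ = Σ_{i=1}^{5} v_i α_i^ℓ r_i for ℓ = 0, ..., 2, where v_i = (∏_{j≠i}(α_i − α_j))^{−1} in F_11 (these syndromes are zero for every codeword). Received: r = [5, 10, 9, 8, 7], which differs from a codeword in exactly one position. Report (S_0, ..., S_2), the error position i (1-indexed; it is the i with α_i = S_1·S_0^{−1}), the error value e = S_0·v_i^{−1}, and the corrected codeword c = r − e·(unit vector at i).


S = (2, 5, 7), error at position 5, error magnitude e = 6, c = [5, 10, 9, 8, 1].

Step 1: column multipliers v_i = (∏_{j≠i}(α_i − α_j))^{−1} mod 11.
  i = 1 (α = 1): (1−6)(1−5)(1−4)(1−8) = (−5)·(−4)·(−3)·(−7) = 420 ≡ 2, so v_1 = 2^{−1} = 6 (mod 11).
  i = 2 (α = 6): (6−1)(6−5)(6−4)(6−8) = 5·1·2·(−2) = −20 ≡ 2, so v_2 = 2^{−1} = 6 (mod 11).
  i = 3 (α = 5): (5−1)(5−6)(5−4)(5−8) = 4·(−1)·1·(−3) = 12 ≡ 1, so v_3 = 1^{−1} = 1 (mod 11).
  i = 4 (α = 4): (4−1)(4−6)(4−5)(4−8) = 3·(−2)·(−1)·(−4) = −24 ≡ 9, so v_4 = 9^{−1} = 5 (mod 11).
  i = 5 (α = 8): (8−1)(8−6)(8−5)(8−4) = 7·2·3·4 = 168 ≡ 3, so v_5 = 3^{−1} = 4 (mod 11).
  v = [6, 6, 1, 5, 4].
Step 2: syndromes of r = [5, 10, 9, 8, 7] (all sums mod 11).
  S_0 = Σ v_i r_i = 6·5 + 6·10 + 1·9 + 5·8 + 4·7 = 167 ≡ 2.
  S_1 = Σ v_i α_i r_i = 6·1·5 + 6·6·10 + 1·5·9 + 5·4·8 + 4·8·7 = 819 ≡ 5.
  α_i^2 mod 11 = [1, 3, 3, 5, 9].
  S_2 = Σ v_i α_i^2 r_i = 6·1·5 + 6·3·10 + 1·3·9 + 5·5·8 + 4·9·7 = 689 ≡ 7.
  S = (2, 5, 7) ≠ 0, so r is not a codeword (an error is present).
Step 3: locate the error. For a single error e at position i, S_ℓ = v_i·e·α_i^ℓ, so α_err = S_1/S_0.
  S_0^{−1} = 2^{−1} = 6 (mod 11), so α_err = 5·6 = 30 ≡ 8 = α_5. Error position i = 5.
  Consistency check: S_2/S_1 = 7·9 = 63 ≡ 8 = α_err ✓ (single-error assumption holds).
Step 4: error magnitude e = S_0/v_5 = S_0·∏_{j≠5}(α_5 − α_j) = 2·3 = 6 ≡ 6 (mod 11).
Step 5: correct position 5: c_5 = r_5 − e = 7 − 6 ≡ 1 (mod 11). Hence c = [5, 10, 9, 8, 1].
  Check: interpolating c through the α_i gives m(x) = 4 + 1·x (degree < 2) with m(α_i) = c_i for every i, so c is indeed a codeword.
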